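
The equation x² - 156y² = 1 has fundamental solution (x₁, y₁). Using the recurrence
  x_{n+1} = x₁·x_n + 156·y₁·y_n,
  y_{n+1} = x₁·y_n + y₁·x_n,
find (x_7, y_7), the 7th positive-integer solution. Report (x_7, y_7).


Step 1: Find the fundamental solution (x₁, y₁) of x² - 156y² = 1.
  Expand √156 as a continued fraction. a₀ = ⌊√156⌋ = 12; iterate m_{k+1} = d_k·a_k − m_k, d_{k+1} = (156 − m_{k+1}²)/d_k, a_{k+1} = ⌊(a₀ + m_{k+1})/d_{k+1}⌋ (starting m₀ = 0, d₀ = 1), with convergents p_k = a_k·p_{k-1} + p_{k-2}, q_k = a_k·q_{k-1} + q_{k-2} (p₋₁ = 1, q₋₁ = 0):
  k = 0: a₀ = 12; p₀/q₀ = 12/1; p₀² − 156·q₀² = 144 − 156 = -12.
  k = 1: m = 12, d = 12, a = ⌊(12 + 12)/12⌋ = 2; p/q = (2·12 + 1)/(2·1 + 0) = 25/2; p² − 156·q² = 625 − 624 = 1.
  The first convergent with p² − 156·q² = 1 gives the fundamental solution (x₁, y₁) = (25, 2).
Step 2: Apply the recurrence (x_{n+1}, y_{n+1}) = (x₁x_n + 156y₁y_n, x₁y_n + y₁x_n) repeatedly.
  From (x_1, y_1) = (25, 2): x_2 = 25·25 + 156·2·2 = 1249; y_2 = 25·2 + 2·25 = 100.
  From (x_2, y_2) = (1249, 100): x_3 = 25·1249 + 156·2·100 = 62425; y_3 = 25·100 + 2·1249 = 4998.
  From (x_3, y_3) = (62425, 4998): x_4 = 25·62425 + 156·2·4998 = 3120001; y_4 = 25·4998 + 2·62425 = 249800.
  From (x_4, y_4) = (3120001, 249800): x_5 = 25·3120001 + 156·2·249800 = 155937625; y_5 = 25·249800 + 2·3120001 = 12485002.
  From (x_5, y_5) = (155937625, 12485002): x_6 = 25·155937625 + 156·2·12485002 = 7793761249; y_6 = 25·12485002 + 2·155937625 = 624000300.
  From (x_6, y_6) = (7793761249, 624000300): x_7 = 25·7793761249 + 156·2·624000300 = 389532124825; y_7 = 25·624000300 + 2·7793761249 = 31187529998.
Step 3: Verify x_7² - 156·y_7² = 151735276270679381280625 - 151735276270679381280624 = 1 (should be 1). ✓

(x_1, y_1) = (25, 2); (x_7, y_7) = (389532124825, 31187529998).


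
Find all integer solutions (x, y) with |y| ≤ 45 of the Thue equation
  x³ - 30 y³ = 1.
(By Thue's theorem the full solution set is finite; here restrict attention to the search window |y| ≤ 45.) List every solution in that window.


The equation is x³ - 30y³ = 1. For fixed y, x³ = 30·y³ + 1, so a solution requires the RHS to be a perfect cube.
Strategy: iterate y from -45 to 45, compute RHS = 30·y³ + 1, and check whether it is a (positive or negative) perfect cube.
Check small values of y:
  y = 0: RHS = 1 = (1)³ ⇒ x = 1 works.
  y = 1: RHS = 31 is not a perfect cube.
  y = -1: RHS = -29 is not a perfect cube.
  y = 2: RHS = 241 is not a perfect cube.
  y = -2: RHS = -239 is not a perfect cube.
  y = 3: RHS = 811 is not a perfect cube.
  y = -3: RHS = -809 is not a perfect cube.
Continuing the search up to |y| = 45 finds no further solutions beyond those listed.
Collected solutions: (1, 0).

Solutions (with |y| ≤ 45): (1, 0).


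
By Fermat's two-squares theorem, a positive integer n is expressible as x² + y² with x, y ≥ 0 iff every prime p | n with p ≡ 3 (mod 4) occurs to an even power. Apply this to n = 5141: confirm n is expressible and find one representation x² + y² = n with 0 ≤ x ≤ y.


Step 1: Factor n = 5141 = 53 · 97.
Step 2: Check the mod-4 condition on each prime factor: 53 ≡ 1 (mod 4), exponent 1; 97 ≡ 1 (mod 4), exponent 1.
All primes ≡ 3 (mod 4) appear to even exponent (or don't appear), so by the two-squares theorem n IS expressible as a sum of two squares.
Step 3: Build a representation. Here n = 53 · 97 is a product of primes ≡ 1 (mod 4). Each prime p ≡ 1 (mod 4) is itself a sum of two squares; find a² by testing p − a² for a perfect square:
  53: 53 − 1² = 52, 53 − 2² = 49 = 7² ⇒ 53 = 2² + 7².
  97: 97 − 1² = 96, 97 − 2² = 93, 97 − 3² = 88, 97 − 4² = 81 = 9² ⇒ 97 = 4² + 9².
  Combine using the Brahmagupta–Fibonacci identity (a² + b²)(c² + d²) = (ac − bd)² + (ad + bc)² = (ac + bd)² + (ad − bc)²:
  53 · 97 = 5141: from (2² + 7²)(4² + 9²), take (2·4 − 7·9, 2·9 + 7·4) = (8 − 63, 18 + 28) = (-55, 46); dropping signs (only squares matter) gives (55, 46); check 55² + 46² = 3025 + 2116 = 5141 ✓.
Step 4: Order so x ≤ y and verify: 46² + 55² = 2116 + 3025 = 5141 = n. ✓

n = 5141 = 46² + 55² (one valid representation with x ≤ y).


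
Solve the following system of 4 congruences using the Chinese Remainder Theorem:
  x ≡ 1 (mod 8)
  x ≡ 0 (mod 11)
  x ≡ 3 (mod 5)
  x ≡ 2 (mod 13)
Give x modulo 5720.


Product of moduli M = 8 · 11 · 5 · 13 = 5720.
Merge one congruence at a time:
  Start: x ≡ 1 (mod 8).
  Combine with x ≡ 0 (mod 11); new modulus lcm = 88.
    Write x = 1 + 8·t and substitute into x ≡ 0 (mod 11): 8·t ≡ 0 − 1 = -1 (mod 11).
    Reduce coefficients mod 11: 8·t ≡ 10 (mod 11).
    The inverse of 8 mod 11 is 7 (since 8·7 = 56 = 5·11 + 1), so t ≡ 7·10 = 70 ≡ 4 (mod 11).
    Then x = 1 + 8·4 = 33, valid modulo lcm(8, 11) = 88: x ≡ 33 (mod 88).
  Combine with x ≡ 3 (mod 5); new modulus lcm = 440.
    Write x = 33 + 88·t and substitute into x ≡ 3 (mod 5): 88·t ≡ 3 − 33 = -30 (mod 5).
    Reduce coefficients mod 5: 3·t ≡ 0 (mod 5).
    The inverse of 3 mod 5 is 2 (since 3·2 = 6 = 1·5 + 1), so t ≡ 2·0 = 0 ≡ 0 (mod 5).
    Then x = 33 + 88·0 = 33, valid modulo lcm(88, 5) = 440: x ≡ 33 (mod 440).
  Combine with x ≡ 2 (mod 13); new modulus lcm = 5720.
    Write x = 33 + 440·t and substitute into x ≡ 2 (mod 13): 440·t ≡ 2 − 33 = -31 (mod 13).
    Reduce coefficients mod 13: 11·t ≡ 8 (mod 13).
    The inverse of 11 mod 13 is 6 (since 11·6 = 66 = 5·13 + 1), so t ≡ 6·8 = 48 ≡ 9 (mod 13).
    Then x = 33 + 440·9 = 3993, valid modulo lcm(440, 13) = 5720: x ≡ 3993 (mod 5720).
Verify against each original: 3993 mod 8 = 1, 3993 mod 11 = 0, 3993 mod 5 = 3, 3993 mod 13 = 2.

x ≡ 3993 (mod 5720).


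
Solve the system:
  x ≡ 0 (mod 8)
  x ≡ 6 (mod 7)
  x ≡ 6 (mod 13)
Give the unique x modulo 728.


Moduli 8, 7, 13 are pairwise coprime; by CRT there is a unique solution modulo M = 8 · 7 · 13 = 728.
Solve pairwise, accumulating the modulus:
  Start with x ≡ 0 (mod 8).
  Combine with x ≡ 6 (mod 7): since gcd(8, 7) = 1, we get a unique residue mod 56.
    Write x = 0 + 8·t and substitute into x ≡ 6 (mod 7): 8·t ≡ 6 − 0 = 6 (mod 7).
    Reduce coefficients mod 7: 1·t ≡ 6 (mod 7).
    So t ≡ 6 (mod 7).
    Then x = 0 + 8·6 = 48, valid modulo lcm(8, 7) = 56: x ≡ 48 (mod 56).
  Combine with x ≡ 6 (mod 13): since gcd(56, 13) = 1, we get a unique residue mod 728.
    Write x = 48 + 56·t and substitute into x ≡ 6 (mod 13): 56·t ≡ 6 − 48 = -42 (mod 13).
    Reduce coefficients mod 13: 4·t ≡ 10 (mod 13).
    The inverse of 4 mod 13 is 10 (since 4·10 = 40 = 3·13 + 1), so t ≡ 10·10 = 100 ≡ 9 (mod 13).
    Then x = 48 + 56·9 = 552, valid modulo lcm(56, 13) = 728: x ≡ 552 (mod 728).
Verify: 552 mod 8 = 0 ✓, 552 mod 7 = 6 ✓, 552 mod 13 = 6 ✓.

x ≡ 552 (mod 728).


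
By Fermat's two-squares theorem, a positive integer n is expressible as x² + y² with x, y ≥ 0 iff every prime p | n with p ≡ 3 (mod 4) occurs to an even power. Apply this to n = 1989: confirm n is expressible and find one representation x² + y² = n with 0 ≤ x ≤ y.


Step 1: Factor n = 1989 = 3^2 · 13 · 17.
Step 2: Check the mod-4 condition on each prime factor: 3 ≡ 3 (mod 4), exponent 2 (must be even); 13 ≡ 1 (mod 4), exponent 1; 17 ≡ 1 (mod 4), exponent 1.
All primes ≡ 3 (mod 4) appear to even exponent (or don't appear), so by the two-squares theorem n IS expressible as a sum of two squares.
Step 3: Build a representation. Group n = k² · m with k = 3 and m = 13 · 17 = 221 (a product of primes ≡ 1 (mod 4)); a representation of m scales to one of n via (k·x)² + (k·y)² = k²(x² + y²). Each prime p ≡ 1 (mod 4) is itself a sum of two squares; find a² by testing p − a² for a perfect square:
  13: 13 − 1² = 12, 13 − 2² = 9 = 3² ⇒ 13 = 2² + 3².
  17: 17 − 1² = 16 = 4² ⇒ 17 = 1² + 4².
  Combine using the Brahmagupta–Fibonacci identity (a² + b²)(c² + d²) = (ac − bd)² + (ad + bc)² = (ac + bd)² + (ad − bc)²:
  13 · 17 = 221: from (2² + 3²)(1² + 4²), take (2·1 − 3·4, 2·4 + 3·1) = (2 − 12, 8 + 3) = (-10, 11); dropping signs (only squares matter) gives (10, 11); check 10² + 11² = 100 + 121 = 221 ✓.
  Scale by k = 3: (3·10, 3·11) = (30, 33).
Step 4: Order so x ≤ y and verify: 30² + 33² = 900 + 1089 = 1989 = n. ✓

n = 1989 = 30² + 33² (one valid representation with x ≤ y).


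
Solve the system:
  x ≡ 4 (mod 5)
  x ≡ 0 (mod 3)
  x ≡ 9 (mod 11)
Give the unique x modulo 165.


Moduli 5, 3, 11 are pairwise coprime; by CRT there is a unique solution modulo M = 5 · 3 · 11 = 165.
Solve pairwise, accumulating the modulus:
  Start with x ≡ 4 (mod 5).
  Combine with x ≡ 0 (mod 3): since gcd(5, 3) = 1, we get a unique residue mod 15.
    Write x = 4 + 5·t and substitute into x ≡ 0 (mod 3): 5·t ≡ 0 − 4 = -4 (mod 3).
    Reduce coefficients mod 3: 2·t ≡ 2 (mod 3).
    The inverse of 2 mod 3 is 2 (since 2·2 = 4 = 1·3 + 1), so t ≡ 2·2 = 4 ≡ 1 (mod 3).
    Then x = 4 + 5·1 = 9, valid modulo lcm(5, 3) = 15: x ≡ 9 (mod 15).
  Combine with x ≡ 9 (mod 11): since gcd(15, 11) = 1, we get a unique residue mod 165.
    Write x = 9 + 15·t and substitute into x ≡ 9 (mod 11): 15·t ≡ 9 − 9 = 0 (mod 11).
    Reduce coefficients mod 11: 4·t ≡ 0 (mod 11).
    The inverse of 4 mod 11 is 3 (since 4·3 = 12 = 1·11 + 1), so t ≡ 3·0 = 0 ≡ 0 (mod 11).
    Then x = 9 + 15·0 = 9, valid modulo lcm(15, 11) = 165: x ≡ 9 (mod 165).
Verify: 9 mod 5 = 4 ✓, 9 mod 3 = 0 ✓, 9 mod 11 = 9 ✓.

x ≡ 9 (mod 165).


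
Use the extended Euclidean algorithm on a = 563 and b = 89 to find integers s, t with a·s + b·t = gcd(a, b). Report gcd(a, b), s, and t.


Euclidean algorithm on (563, 89) — divide until remainder is 0:
  563 = 6 · 89 + 29
  89 = 3 · 29 + 2
  29 = 14 · 2 + 1
  2 = 2 · 1 + 0
gcd(563, 89) = 1.
Track Bezout coefficients alongside the remainders: start with r₀ = 563 = a·1 + b·0 (s = 1, t = 0) and r₁ = 89 = a·0 + b·1 (s = 0, t = 1); each new remainder r_{k+1} = r_{k-1} − q_k·r_k inherits s_{k+1} = s_{k-1} − q_k·s_k, t_{k+1} = t_{k-1} − q_k·t_k, so r_k = a·s_k + b·t_k at every step:
  q = 6: r = 29, s = 1 − 6·0 = 1, t = 0 − 6·1 = -6  (check: 563·1 + 89·(-6) = 29)
  q = 3: r = 2, s = 0 − 3·1 = -3, t = 1 − 3·(-6) = 19  (check: 563·(-3) + 89·19 = 2)
  q = 14: r = 1, s = 1 − 14·(-3) = 43, t = -6 − 14·19 = -272  (check: 563·43 + 89·(-272) = 1)
The row with r = 1 (the gcd) gives the Bezout coefficients s = 43, t = -272.
Result: 563 · (43) + 89 · (-272) = 1.

gcd(563, 89) = 1; s = 43, t = -272 (check: 563·43 + 89·(-272) = 1).


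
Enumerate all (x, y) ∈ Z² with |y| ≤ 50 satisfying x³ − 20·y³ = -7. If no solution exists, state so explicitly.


The equation is x³ - 20y³ = -7. For fixed y, x³ = 20·y³ − 7, so a solution requires the RHS to be a perfect cube.
Strategy: iterate y from -50 to 50, compute RHS = 20·y³ − 7, and check whether it is a (positive or negative) perfect cube.
Check small values of y:
  y = 0: RHS = -7 is not a perfect cube.
  y = 1: RHS = 13 is not a perfect cube.
  y = -1: RHS = -27 = (-3)³ ⇒ x = -3 works.
  y = 2: RHS = 153 is not a perfect cube.
  y = -2: RHS = -167 is not a perfect cube.
  y = 3: RHS = 533 is not a perfect cube.
  y = -3: RHS = -547 is not a perfect cube.
Continuing the search up to |y| = 50 finds no further solutions beyond those listed.
Collected solutions: (-3, -1).

Solutions (with |y| ≤ 50): (-3, -1).


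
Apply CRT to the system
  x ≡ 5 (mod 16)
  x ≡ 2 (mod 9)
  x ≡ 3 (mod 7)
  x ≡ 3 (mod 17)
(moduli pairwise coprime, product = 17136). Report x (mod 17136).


Product of moduli M = 16 · 9 · 7 · 17 = 17136.
Merge one congruence at a time:
  Start: x ≡ 5 (mod 16).
  Combine with x ≡ 2 (mod 9); new modulus lcm = 144.
    Write x = 5 + 16·t and substitute into x ≡ 2 (mod 9): 16·t ≡ 2 − 5 = -3 (mod 9).
    Reduce coefficients mod 9: 7·t ≡ 6 (mod 9).
    The inverse of 7 mod 9 is 4 (since 7·4 = 28 = 3·9 + 1), so t ≡ 4·6 = 24 ≡ 6 (mod 9).
    Then x = 5 + 16·6 = 101, valid modulo lcm(16, 9) = 144: x ≡ 101 (mod 144).
  Combine with x ≡ 3 (mod 7); new modulus lcm = 1008.
    Write x = 101 + 144·t and substitute into x ≡ 3 (mod 7): 144·t ≡ 3 − 101 = -98 (mod 7).
    Reduce coefficients mod 7: 4·t ≡ 0 (mod 7).
    The inverse of 4 mod 7 is 2 (since 4·2 = 8 = 1·7 + 1), so t ≡ 2·0 = 0 ≡ 0 (mod 7).
    Then x = 101 + 144·0 = 101, valid modulo lcm(144, 7) = 1008: x ≡ 101 (mod 1008).
  Combine with x ≡ 3 (mod 17); new modulus lcm = 17136.
    Write x = 101 + 1008·t and substitute into x ≡ 3 (mod 17): 1008·t ≡ 3 − 101 = -98 (mod 17).
    Reduce coefficients mod 17: 5·t ≡ 4 (mod 17).
    The inverse of 5 mod 17 is 7 (since 5·7 = 35 = 2·17 + 1), so t ≡ 7·4 = 28 ≡ 11 (mod 17).
    Then x = 101 + 1008·11 = 11189, valid modulo lcm(1008, 17) = 17136: x ≡ 11189 (mod 17136).
Verify against each original: 11189 mod 16 = 5, 11189 mod 9 = 2, 11189 mod 7 = 3, 11189 mod 17 = 3.

x ≡ 11189 (mod 17136).


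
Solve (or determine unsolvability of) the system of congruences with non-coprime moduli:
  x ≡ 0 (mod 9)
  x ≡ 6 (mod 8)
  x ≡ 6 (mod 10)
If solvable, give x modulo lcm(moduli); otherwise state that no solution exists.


Moduli 9, 8, 10 are not pairwise coprime, so CRT works modulo lcm(m_i) when all pairwise compatibility conditions hold.
Pairwise compatibility: gcd(m_i, m_j) must divide a_i - a_j for every pair.
Merge one congruence at a time:
  Start: x ≡ 0 (mod 9).
  Combine with x ≡ 6 (mod 8): gcd(9, 8) = 1; 6 - 0 = 6, which IS divisible by 1, so compatible.
    Write x = 0 + 9·t and substitute into x ≡ 6 (mod 8): 9·t ≡ 6 − 0 = 6 (mod 8).
    Reduce coefficients mod 8: 1·t ≡ 6 (mod 8).
    So t ≡ 6 (mod 8).
    Then x = 0 + 9·6 = 54, valid modulo lcm(9, 8) = 72: x ≡ 54 (mod 72).
  Combine with x ≡ 6 (mod 10): gcd(72, 10) = 2; 6 - 54 = -48, which IS divisible by 2, so compatible.
    Write x = 54 + 72·t and substitute into x ≡ 6 (mod 10): 72·t ≡ 6 − 54 = -48 (mod 10).
    Divide the congruence (and modulus) by g = 2: 36·t ≡ -24 (mod 5).
    Reduce coefficients mod 5: 1·t ≡ 1 (mod 5).
    So t ≡ 1 (mod 5).
    Then x = 54 + 72·1 = 126, valid modulo lcm(72, 10) = 360: x ≡ 126 (mod 360).
Verify: 126 mod 9 = 0, 126 mod 8 = 6, 126 mod 10 = 6.

x ≡ 126 (mod 360).


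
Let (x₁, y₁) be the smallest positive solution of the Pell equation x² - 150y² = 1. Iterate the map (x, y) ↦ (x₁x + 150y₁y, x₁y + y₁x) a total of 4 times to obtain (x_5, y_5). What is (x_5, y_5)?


Step 1: Find the fundamental solution (x₁, y₁) of x² - 150y² = 1.
  Expand √150 as a continued fraction. a₀ = ⌊√150⌋ = 12; iterate m_{k+1} = d_k·a_k − m_k, d_{k+1} = (150 − m_{k+1}²)/d_k, a_{k+1} = ⌊(a₀ + m_{k+1})/d_{k+1}⌋ (starting m₀ = 0, d₀ = 1), with convergents p_k = a_k·p_{k-1} + p_{k-2}, q_k = a_k·q_{k-1} + q_{k-2} (p₋₁ = 1, q₋₁ = 0):
  k = 0: a₀ = 12; p₀/q₀ = 12/1; p₀² − 150·q₀² = 144 − 150 = -6.
  k = 1: m = 12, d = 6, a = ⌊(12 + 12)/6⌋ = 4; p/q = (4·12 + 1)/(4·1 + 0) = 49/4; p² − 150·q² = 2401 − 2400 = 1.
  The first convergent with p² − 150·q² = 1 gives the fundamental solution (x₁, y₁) = (49, 4).
Step 2: Apply the recurrence (x_{n+1}, y_{n+1}) = (x₁x_n + 150y₁y_n, x₁y_n + y₁x_n) repeatedly.
  From (x_1, y_1) = (49, 4): x_2 = 49·49 + 150·4·4 = 4801; y_2 = 49·4 + 4·49 = 392.
  From (x_2, y_2) = (4801, 392): x_3 = 49·4801 + 150·4·392 = 470449; y_3 = 49·392 + 4·4801 = 38412.
  From (x_3, y_3) = (470449, 38412): x_4 = 49·470449 + 150·4·38412 = 46099201; y_4 = 49·38412 + 4·470449 = 3763984.
  From (x_4, y_4) = (46099201, 3763984): x_5 = 49·46099201 + 150·4·3763984 = 4517251249; y_5 = 49·3763984 + 4·46099201 = 368832020.
Step 3: Verify x_5² - 150·y_5² = 20405558846592060001 - 20405558846592060000 = 1 (should be 1). ✓

(x_1, y_1) = (49, 4); (x_5, y_5) = (4517251249, 368832020).


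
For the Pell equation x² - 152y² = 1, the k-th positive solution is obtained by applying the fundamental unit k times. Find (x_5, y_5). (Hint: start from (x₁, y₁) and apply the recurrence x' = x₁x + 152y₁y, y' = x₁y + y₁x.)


Step 1: Find the fundamental solution (x₁, y₁) of x² - 152y² = 1.
  Expand √152 as a continued fraction. a₀ = ⌊√152⌋ = 12; iterate m_{k+1} = d_k·a_k − m_k, d_{k+1} = (152 − m_{k+1}²)/d_k, a_{k+1} = ⌊(a₀ + m_{k+1})/d_{k+1}⌋ (starting m₀ = 0, d₀ = 1), with convergents p_k = a_k·p_{k-1} + p_{k-2}, q_k = a_k·q_{k-1} + q_{k-2} (p₋₁ = 1, q₋₁ = 0):
  k = 0: a₀ = 12; p₀/q₀ = 12/1; p₀² − 152·q₀² = 144 − 152 = -8.
  k = 1: m = 12, d = 8, a = ⌊(12 + 12)/8⌋ = 3; p/q = (3·12 + 1)/(3·1 + 0) = 37/3; p² − 152·q² = 1369 − 1368 = 1.
  The first convergent with p² − 152·q² = 1 gives the fundamental solution (x₁, y₁) = (37, 3).
Step 2: Apply the recurrence (x_{n+1}, y_{n+1}) = (x₁x_n + 152y₁y_n, x₁y_n + y₁x_n) repeatedly.
  From (x_1, y_1) = (37, 3): x_2 = 37·37 + 152·3·3 = 2737; y_2 = 37·3 + 3·37 = 222.
  From (x_2, y_2) = (2737, 222): x_3 = 37·2737 + 152·3·222 = 202501; y_3 = 37·222 + 3·2737 = 16425.
  From (x_3, y_3) = (202501, 16425): x_4 = 37·202501 + 152·3·16425 = 14982337; y_4 = 37·16425 + 3·202501 = 1215228.
  From (x_4, y_4) = (14982337, 1215228): x_5 = 37·14982337 + 152·3·1215228 = 1108490437; y_5 = 37·1215228 + 3·14982337 = 89910447.
Step 3: Verify x_5² - 152·y_5² = 1228751048920450969 - 1228751048920450968 = 1 (should be 1). ✓

(x_1, y_1) = (37, 3); (x_5, y_5) = (1108490437, 89910447).


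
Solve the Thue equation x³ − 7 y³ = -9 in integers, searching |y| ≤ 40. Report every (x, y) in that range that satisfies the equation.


The equation is x³ - 7y³ = -9. For fixed y, x³ = 7·y³ − 9, so a solution requires the RHS to be a perfect cube.
Strategy: iterate y from -40 to 40, compute RHS = 7·y³ − 9, and check whether it is a (positive or negative) perfect cube.
Check small values of y:
  y = 0: RHS = -9 is not a perfect cube.
  y = 1: RHS = -2 is not a perfect cube.
  y = -1: RHS = -16 is not a perfect cube.
  y = 2: RHS = 47 is not a perfect cube.
  y = -2: RHS = -65 is not a perfect cube.
  y = 3: RHS = 180 is not a perfect cube.
  y = -3: RHS = -198 is not a perfect cube.
Continuing the search up to |y| = 40 finds no solutions either.
No (x, y) in the scanned range satisfies the equation.

No integer solutions with |y| ≤ 40.


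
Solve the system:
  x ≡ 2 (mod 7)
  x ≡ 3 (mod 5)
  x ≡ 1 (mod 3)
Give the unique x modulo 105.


Moduli 7, 5, 3 are pairwise coprime; by CRT there is a unique solution modulo M = 7 · 5 · 3 = 105.
Solve pairwise, accumulating the modulus:
  Start with x ≡ 2 (mod 7).
  Combine with x ≡ 3 (mod 5): since gcd(7, 5) = 1, we get a unique residue mod 35.
    Write x = 2 + 7·t and substitute into x ≡ 3 (mod 5): 7·t ≡ 3 − 2 = 1 (mod 5).
    Reduce coefficients mod 5: 2·t ≡ 1 (mod 5).
    The inverse of 2 mod 5 is 3 (since 2·3 = 6 = 1·5 + 1), so t ≡ 3·1 = 3 ≡ 3 (mod 5).
    Then x = 2 + 7·3 = 23, valid modulo lcm(7, 5) = 35: x ≡ 23 (mod 35).
  Combine with x ≡ 1 (mod 3): since gcd(35, 3) = 1, we get a unique residue mod 105.
    Write x = 23 + 35·t and substitute into x ≡ 1 (mod 3): 35·t ≡ 1 − 23 = -22 (mod 3).
    Reduce coefficients mod 3: 2·t ≡ 2 (mod 3).
    The inverse of 2 mod 3 is 2 (since 2·2 = 4 = 1·3 + 1), so t ≡ 2·2 = 4 ≡ 1 (mod 3).
    Then x = 23 + 35·1 = 58, valid modulo lcm(35, 3) = 105: x ≡ 58 (mod 105).
Verify: 58 mod 7 = 2 ✓, 58 mod 5 = 3 ✓, 58 mod 3 = 1 ✓.

x ≡ 58 (mod 105).


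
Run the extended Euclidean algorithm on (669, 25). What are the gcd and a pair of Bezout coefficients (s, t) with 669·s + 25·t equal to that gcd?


Euclidean algorithm on (669, 25) — divide until remainder is 0:
  669 = 26 · 25 + 19
  25 = 1 · 19 + 6
  19 = 3 · 6 + 1
  6 = 6 · 1 + 0
gcd(669, 25) = 1.
Track Bezout coefficients alongside the remainders: start with r₀ = 669 = a·1 + b·0 (s = 1, t = 0) and r₁ = 25 = a·0 + b·1 (s = 0, t = 1); each new remainder r_{k+1} = r_{k-1} − q_k·r_k inherits s_{k+1} = s_{k-1} − q_k·s_k, t_{k+1} = t_{k-1} − q_k·t_k, so r_k = a·s_k + b·t_k at every step:
  q = 26: r = 19, s = 1 − 26·0 = 1, t = 0 − 26·1 = -26  (check: 669·1 + 25·(-26) = 19)
  q = 1: r = 6, s = 0 − 1·1 = -1, t = 1 − 1·(-26) = 27  (check: 669·(-1) + 25·27 = 6)
  q = 3: r = 1, s = 1 − 3·(-1) = 4, t = -26 − 3·27 = -107  (check: 669·4 + 25·(-107) = 1)
The row with r = 1 (the gcd) gives the Bezout coefficients s = 4, t = -107.
Result: 669 · (4) + 25 · (-107) = 1.

gcd(669, 25) = 1; s = 4, t = -107 (check: 669·4 + 25·(-107) = 1).


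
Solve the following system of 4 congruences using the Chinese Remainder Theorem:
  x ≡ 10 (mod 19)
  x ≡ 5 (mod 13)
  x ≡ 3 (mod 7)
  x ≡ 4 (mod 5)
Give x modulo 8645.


Product of moduli M = 19 · 13 · 7 · 5 = 8645.
Merge one congruence at a time:
  Start: x ≡ 10 (mod 19).
  Combine with x ≡ 5 (mod 13); new modulus lcm = 247.
    Write x = 10 + 19·t and substitute into x ≡ 5 (mod 13): 19·t ≡ 5 − 10 = -5 (mod 13).
    Reduce coefficients mod 13: 6·t ≡ 8 (mod 13).
    The inverse of 6 mod 13 is 11 (since 6·11 = 66 = 5·13 + 1), so t ≡ 11·8 = 88 ≡ 10 (mod 13).
    Then x = 10 + 19·10 = 200, valid modulo lcm(19, 13) = 247: x ≡ 200 (mod 247).
  Combine with x ≡ 3 (mod 7); new modulus lcm = 1729.
    Write x = 200 + 247·t and substitute into x ≡ 3 (mod 7): 247·t ≡ 3 − 200 = -197 (mod 7).
    Reduce coefficients mod 7: 2·t ≡ 6 (mod 7).
    The inverse of 2 mod 7 is 4 (since 2·4 = 8 = 1·7 + 1), so t ≡ 4·6 = 24 ≡ 3 (mod 7).
    Then x = 200 + 247·3 = 941, valid modulo lcm(247, 7) = 1729: x ≡ 941 (mod 1729).
  Combine with x ≡ 4 (mod 5); new modulus lcm = 8645.
    Write x = 941 + 1729·t and substitute into x ≡ 4 (mod 5): 1729·t ≡ 4 − 941 = -937 (mod 5).
    Reduce coefficients mod 5: 4·t ≡ 3 (mod 5).
    The inverse of 4 mod 5 is 4 (since 4·4 = 16 = 3·5 + 1), so t ≡ 4·3 = 12 ≡ 2 (mod 5).
    Then x = 941 + 1729·2 = 4399, valid modulo lcm(1729, 5) = 8645: x ≡ 4399 (mod 8645).
Verify against each original: 4399 mod 19 = 10, 4399 mod 13 = 5, 4399 mod 7 = 3, 4399 mod 5 = 4.

x ≡ 4399 (mod 8645).


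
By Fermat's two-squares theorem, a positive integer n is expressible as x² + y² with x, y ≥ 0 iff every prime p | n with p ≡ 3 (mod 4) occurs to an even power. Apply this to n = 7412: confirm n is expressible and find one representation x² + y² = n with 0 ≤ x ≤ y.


Step 1: Factor n = 7412 = 2^2 · 17 · 109.
Step 2: Check the mod-4 condition on each prime factor: 2 = 2 (special); 17 ≡ 1 (mod 4), exponent 1; 109 ≡ 1 (mod 4), exponent 1.
All primes ≡ 3 (mod 4) appear to even exponent (or don't appear), so by the two-squares theorem n IS expressible as a sum of two squares.
Step 3: Build a representation. Group n = k² · m with k = 2 and m = 17 · 109 = 1853 (a product of primes ≡ 1 (mod 4)); a representation of m scales to one of n via (k·x)² + (k·y)² = k²(x² + y²). Each prime p ≡ 1 (mod 4) is itself a sum of two squares; find a² by testing p − a² for a perfect square:
  17: 17 − 1² = 16 = 4² ⇒ 17 = 1² + 4².
  109: 109 − 1² = 108, 109 − 2² = 105, 109 − 3² = 100 = 10² ⇒ 109 = 3² + 10².
  Combine using the Brahmagupta–Fibonacci identity (a² + b²)(c² + d²) = (ac − bd)² + (ad + bc)² = (ac + bd)² + (ad − bc)²:
  17 · 109 = 1853: from (1² + 4²)(3² + 10²), take (1·3 − 4·10, 1·10 + 4·3) = (3 − 40, 10 + 12) = (-37, 22); dropping signs (only squares matter) gives (37, 22); check 37² + 22² = 1369 + 484 = 1853 ✓.
  Scale by k = 2: (2·37, 2·22) = (74, 44).
Step 4: Order so x ≤ y and verify: 44² + 74² = 1936 + 5476 = 7412 = n. ✓

n = 7412 = 44² + 74² (one valid representation with x ≤ y).


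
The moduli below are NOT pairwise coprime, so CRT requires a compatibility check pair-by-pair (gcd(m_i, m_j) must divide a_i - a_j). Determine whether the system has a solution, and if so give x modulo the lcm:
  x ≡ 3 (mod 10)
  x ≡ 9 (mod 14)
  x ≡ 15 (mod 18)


Moduli 10, 14, 18 are not pairwise coprime, so CRT works modulo lcm(m_i) when all pairwise compatibility conditions hold.
Pairwise compatibility: gcd(m_i, m_j) must divide a_i - a_j for every pair.
Merge one congruence at a time:
  Start: x ≡ 3 (mod 10).
  Combine with x ≡ 9 (mod 14): gcd(10, 14) = 2; 9 - 3 = 6, which IS divisible by 2, so compatible.
    Write x = 3 + 10·t and substitute into x ≡ 9 (mod 14): 10·t ≡ 9 − 3 = 6 (mod 14).
    Divide the congruence (and modulus) by g = 2: 5·t ≡ 3 (mod 7).
    The inverse of 5 mod 7 is 3 (since 5·3 = 15 = 2·7 + 1), so t ≡ 3·3 = 9 ≡ 2 (mod 7).
    Then x = 3 + 10·2 = 23, valid modulo lcm(10, 14) = 70: x ≡ 23 (mod 70).
  Combine with x ≡ 15 (mod 18): gcd(70, 18) = 2; 15 - 23 = -8, which IS divisible by 2, so compatible.
    Write x = 23 + 70·t and substitute into x ≡ 15 (mod 18): 70·t ≡ 15 − 23 = -8 (mod 18).
    Divide the congruence (and modulus) by g = 2: 35·t ≡ -4 (mod 9).
    Reduce coefficients mod 9: 8·t ≡ 5 (mod 9).
    The inverse of 8 mod 9 is 8 (since 8·8 = 64 = 7·9 + 1), so t ≡ 8·5 = 40 ≡ 4 (mod 9).
    Then x = 23 + 70·4 = 303, valid modulo lcm(70, 18) = 630: x ≡ 303 (mod 630).
Verify: 303 mod 10 = 3, 303 mod 14 = 9, 303 mod 18 = 15.

x ≡ 303 (mod 630).


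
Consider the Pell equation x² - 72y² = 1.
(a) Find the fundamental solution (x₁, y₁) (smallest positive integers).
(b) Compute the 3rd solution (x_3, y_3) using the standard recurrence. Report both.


Step 1: Find the fundamental solution (x₁, y₁) of x² - 72y² = 1.
  Expand √72 as a continued fraction. a₀ = ⌊√72⌋ = 8; iterate m_{k+1} = d_k·a_k − m_k, d_{k+1} = (72 − m_{k+1}²)/d_k, a_{k+1} = ⌊(a₀ + m_{k+1})/d_{k+1}⌋ (starting m₀ = 0, d₀ = 1), with convergents p_k = a_k·p_{k-1} + p_{k-2}, q_k = a_k·q_{k-1} + q_{k-2} (p₋₁ = 1, q₋₁ = 0):
  k = 0: a₀ = 8; p₀/q₀ = 8/1; p₀² − 72·q₀² = 64 − 72 = -8.
  k = 1: m = 8, d = 8, a = ⌊(8 + 8)/8⌋ = 2; p/q = (2·8 + 1)/(2·1 + 0) = 17/2; p² − 72·q² = 289 − 288 = 1.
  The first convergent with p² − 72·q² = 1 gives the fundamental solution (x₁, y₁) = (17, 2).
Step 2: Apply the recurrence (x_{n+1}, y_{n+1}) = (x₁x_n + 72y₁y_n, x₁y_n + y₁x_n) repeatedly.
  From (x_1, y_1) = (17, 2): x_2 = 17·17 + 72·2·2 = 577; y_2 = 17·2 + 2·17 = 68.
  From (x_2, y_2) = (577, 68): x_3 = 17·577 + 72·2·68 = 19601; y_3 = 17·68 + 2·577 = 2310.
Step 3: Verify x_3² - 72·y_3² = 384199201 - 384199200 = 1 (should be 1). ✓

(x_1, y_1) = (17, 2); (x_3, y_3) = (19601, 2310).


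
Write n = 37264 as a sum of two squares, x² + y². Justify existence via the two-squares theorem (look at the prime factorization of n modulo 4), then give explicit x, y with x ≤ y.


Step 1: Factor n = 37264 = 2^4 · 17 · 137.
Step 2: Check the mod-4 condition on each prime factor: 2 = 2 (special); 17 ≡ 1 (mod 4), exponent 1; 137 ≡ 1 (mod 4), exponent 1.
All primes ≡ 3 (mod 4) appear to even exponent (or don't appear), so by the two-squares theorem n IS expressible as a sum of two squares.
Step 3: Build a representation. Group n = k² · m with k = 4 and m = 17 · 137 = 2329 (a product of primes ≡ 1 (mod 4)); a representation of m scales to one of n via (k·x)² + (k·y)² = k²(x² + y²). Each prime p ≡ 1 (mod 4) is itself a sum of two squares; find a² by testing p − a² for a perfect square:
  17: 17 − 1² = 16 = 4² ⇒ 17 = 1² + 4².
  137: 137 − 1² = 136, 137 − 2² = 133, 137 − 3² = 128, 137 − 4² = 121 = 11² ⇒ 137 = 4² + 11².
  Combine using the Brahmagupta–Fibonacci identity (a² + b²)(c² + d²) = (ac − bd)² + (ad + bc)² = (ac + bd)² + (ad − bc)²:
  17 · 137 = 2329: from (1² + 4²)(4² + 11²), take (1·4 − 4·11, 1·11 + 4·4) = (4 − 44, 11 + 16) = (-40, 27); dropping signs (only squares matter) gives (40, 27); check 40² + 27² = 1600 + 729 = 2329 ✓.
  Scale by k = 4: (4·40, 4·27) = (160, 108).
Step 4: Order so x ≤ y and verify: 108² + 160² = 11664 + 25600 = 37264 = n. ✓

n = 37264 = 108² + 160² (one valid representation with x ≤ y).


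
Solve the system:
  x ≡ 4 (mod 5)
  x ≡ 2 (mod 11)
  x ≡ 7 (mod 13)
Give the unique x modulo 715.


Moduli 5, 11, 13 are pairwise coprime; by CRT there is a unique solution modulo M = 5 · 11 · 13 = 715.
Solve pairwise, accumulating the modulus:
  Start with x ≡ 4 (mod 5).
  Combine with x ≡ 2 (mod 11): since gcd(5, 11) = 1, we get a unique residue mod 55.
    Write x = 4 + 5·t and substitute into x ≡ 2 (mod 11): 5·t ≡ 2 − 4 = -2 (mod 11).
    Reduce coefficients mod 11: 5·t ≡ 9 (mod 11).
    The inverse of 5 mod 11 is 9 (since 5·9 = 45 = 4·11 + 1), so t ≡ 9·9 = 81 ≡ 4 (mod 11).
    Then x = 4 + 5·4 = 24, valid modulo lcm(5, 11) = 55: x ≡ 24 (mod 55).
  Combine with x ≡ 7 (mod 13): since gcd(55, 13) = 1, we get a unique residue mod 715.
    Write x = 24 + 55·t and substitute into x ≡ 7 (mod 13): 55·t ≡ 7 − 24 = -17 (mod 13).
    Reduce coefficients mod 13: 3·t ≡ 9 (mod 13).
    The inverse of 3 mod 13 is 9 (since 3·9 = 27 = 2·13 + 1), so t ≡ 9·9 = 81 ≡ 3 (mod 13).
    Then x = 24 + 55·3 = 189, valid modulo lcm(55, 13) = 715: x ≡ 189 (mod 715).
Verify: 189 mod 5 = 4 ✓, 189 mod 11 = 2 ✓, 189 mod 13 = 7 ✓.

x ≡ 189 (mod 715).


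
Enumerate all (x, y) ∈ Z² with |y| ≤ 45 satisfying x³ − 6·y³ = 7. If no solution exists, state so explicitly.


The equation is x³ - 6y³ = 7. For fixed y, x³ = 6·y³ + 7, so a solution requires the RHS to be a perfect cube.
Strategy: iterate y from -45 to 45, compute RHS = 6·y³ + 7, and check whether it is a (positive or negative) perfect cube.
Check small values of y:
  y = 0: RHS = 7 is not a perfect cube.
  y = 1: RHS = 13 is not a perfect cube.
  y = -1: RHS = 1 = (1)³ ⇒ x = 1 works.
  y = 2: RHS = 55 is not a perfect cube.
  y = -2: RHS = -41 is not a perfect cube.
  y = 3: RHS = 169 is not a perfect cube.
  y = -3: RHS = -155 is not a perfect cube.
Continuing the search up to |y| = 45 finds no further solutions beyond those listed.
Collected solutions: (1, -1).

Solutions (with |y| ≤ 45): (1, -1).


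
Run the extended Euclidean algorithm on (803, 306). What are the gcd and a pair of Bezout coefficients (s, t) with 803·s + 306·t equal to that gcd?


Euclidean algorithm on (803, 306) — divide until remainder is 0:
  803 = 2 · 306 + 191
  306 = 1 · 191 + 115
  191 = 1 · 115 + 76
  115 = 1 · 76 + 39
  76 = 1 · 39 + 37
  39 = 1 · 37 + 2
  37 = 18 · 2 + 1
  2 = 2 · 1 + 0
gcd(803, 306) = 1.
Track Bezout coefficients alongside the remainders: start with r₀ = 803 = a·1 + b·0 (s = 1, t = 0) and r₁ = 306 = a·0 + b·1 (s = 0, t = 1); each new remainder r_{k+1} = r_{k-1} − q_k·r_k inherits s_{k+1} = s_{k-1} − q_k·s_k, t_{k+1} = t_{k-1} − q_k·t_k, so r_k = a·s_k + b·t_k at every step:
  q = 2: r = 191, s = 1 − 2·0 = 1, t = 0 − 2·1 = -2  (check: 803·1 + 306·(-2) = 191)
  q = 1: r = 115, s = 0 − 1·1 = -1, t = 1 − 1·(-2) = 3  (check: 803·(-1) + 306·3 = 115)
  q = 1: r = 76, s = 1 − 1·(-1) = 2, t = -2 − 1·3 = -5  (check: 803·2 + 306·(-5) = 76)
  q = 1: r = 39, s = -1 − 1·2 = -3, t = 3 − 1·(-5) = 8  (check: 803·(-3) + 306·8 = 39)
  q = 1: r = 37, s = 2 − 1·(-3) = 5, t = -5 − 1·8 = -13  (check: 803·5 + 306·(-13) = 37)
  q = 1: r = 2, s = -3 − 1·5 = -8, t = 8 − 1·(-13) = 21  (check: 803·(-8) + 306·21 = 2)
  q = 18: r = 1, s = 5 − 18·(-8) = 149, t = -13 − 18·21 = -391  (check: 803·149 + 306·(-391) = 1)
The row with r = 1 (the gcd) gives the Bezout coefficients s = 149, t = -391.
Result: 803 · (149) + 306 · (-391) = 1.

gcd(803, 306) = 1; s = 149, t = -391 (check: 803·149 + 306·(-391) = 1).


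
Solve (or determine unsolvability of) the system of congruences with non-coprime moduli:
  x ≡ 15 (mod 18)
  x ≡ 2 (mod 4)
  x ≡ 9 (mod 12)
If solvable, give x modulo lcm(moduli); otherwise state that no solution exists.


Moduli 18, 4, 12 are not pairwise coprime, so CRT works modulo lcm(m_i) when all pairwise compatibility conditions hold.
Pairwise compatibility: gcd(m_i, m_j) must divide a_i - a_j for every pair.
Merge one congruence at a time:
  Start: x ≡ 15 (mod 18).
  Combine with x ≡ 2 (mod 4): gcd(18, 4) = 2, and 2 - 15 = -13 is NOT divisible by 2.
    ⇒ system is inconsistent (no integer solution).

No solution (the system is inconsistent).


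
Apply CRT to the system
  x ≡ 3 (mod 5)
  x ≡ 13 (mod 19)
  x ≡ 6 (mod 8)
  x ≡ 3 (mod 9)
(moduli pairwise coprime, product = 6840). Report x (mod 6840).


Product of moduli M = 5 · 19 · 8 · 9 = 6840.
Merge one congruence at a time:
  Start: x ≡ 3 (mod 5).
  Combine with x ≡ 13 (mod 19); new modulus lcm = 95.
    Write x = 3 + 5·t and substitute into x ≡ 13 (mod 19): 5·t ≡ 13 − 3 = 10 (mod 19).
    The inverse of 5 mod 19 is 4 (since 5·4 = 20 = 1·19 + 1), so t ≡ 4·10 = 40 ≡ 2 (mod 19).
    Then x = 3 + 5·2 = 13, valid modulo lcm(5, 19) = 95: x ≡ 13 (mod 95).
  Combine with x ≡ 6 (mod 8); new modulus lcm = 760.
    Write x = 13 + 95·t and substitute into x ≡ 6 (mod 8): 95·t ≡ 6 − 13 = -7 (mod 8).
    Reduce coefficients mod 8: 7·t ≡ 1 (mod 8).
    The inverse of 7 mod 8 is 7 (since 7·7 = 49 = 6·8 + 1), so t ≡ 7·1 = 7 ≡ 7 (mod 8).
    Then x = 13 + 95·7 = 678, valid modulo lcm(95, 8) = 760: x ≡ 678 (mod 760).
  Combine with x ≡ 3 (mod 9); new modulus lcm = 6840.
    Write x = 678 + 760·t and substitute into x ≡ 3 (mod 9): 760·t ≡ 3 − 678 = -675 (mod 9).
    Reduce coefficients mod 9: 4·t ≡ 0 (mod 9).
    The inverse of 4 mod 9 is 7 (since 4·7 = 28 = 3·9 + 1), so t ≡ 7·0 = 0 ≡ 0 (mod 9).
    Then x = 678 + 760·0 = 678, valid modulo lcm(760, 9) = 6840: x ≡ 678 (mod 6840).
Verify against each original: 678 mod 5 = 3, 678 mod 19 = 13, 678 mod 8 = 6, 678 mod 9 = 3.

x ≡ 678 (mod 6840).


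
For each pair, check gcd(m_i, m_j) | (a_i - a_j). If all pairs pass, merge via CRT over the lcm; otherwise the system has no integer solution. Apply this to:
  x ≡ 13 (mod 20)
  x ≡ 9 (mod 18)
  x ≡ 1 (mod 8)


Moduli 20, 18, 8 are not pairwise coprime, so CRT works modulo lcm(m_i) when all pairwise compatibility conditions hold.
Pairwise compatibility: gcd(m_i, m_j) must divide a_i - a_j for every pair.
Merge one congruence at a time:
  Start: x ≡ 13 (mod 20).
  Combine with x ≡ 9 (mod 18): gcd(20, 18) = 2; 9 - 13 = -4, which IS divisible by 2, so compatible.
    Write x = 13 + 20·t and substitute into x ≡ 9 (mod 18): 20·t ≡ 9 − 13 = -4 (mod 18).
    Divide the congruence (and modulus) by g = 2: 10·t ≡ -2 (mod 9).
    Reduce coefficients mod 9: 1·t ≡ 7 (mod 9).
    So t ≡ 7 (mod 9).
    Then x = 13 + 20·7 = 153, valid modulo lcm(20, 18) = 180: x ≡ 153 (mod 180).
  Combine with x ≡ 1 (mod 8): gcd(180, 8) = 4; 1 - 153 = -152, which IS divisible by 4, so compatible.
    Write x = 153 + 180·t and substitute into x ≡ 1 (mod 8): 180·t ≡ 1 − 153 = -152 (mod 8).
    Divide the congruence (and modulus) by g = 4: 45·t ≡ -38 (mod 2).
    Reduce coefficients mod 2: 1·t ≡ 0 (mod 2).
    So t ≡ 0 (mod 2).
    Then x = 153 + 180·0 = 153, valid modulo lcm(180, 8) = 360: x ≡ 153 (mod 360).
Verify: 153 mod 20 = 13, 153 mod 18 = 9, 153 mod 8 = 1.

x ≡ 153 (mod 360).


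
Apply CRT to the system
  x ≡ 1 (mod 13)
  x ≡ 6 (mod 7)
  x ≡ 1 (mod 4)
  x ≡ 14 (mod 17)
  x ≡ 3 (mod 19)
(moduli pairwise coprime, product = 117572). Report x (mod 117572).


Product of moduli M = 13 · 7 · 4 · 17 · 19 = 117572.
Merge one congruence at a time:
  Start: x ≡ 1 (mod 13).
  Combine with x ≡ 6 (mod 7); new modulus lcm = 91.
    Write x = 1 + 13·t and substitute into x ≡ 6 (mod 7): 13·t ≡ 6 − 1 = 5 (mod 7).
    Reduce coefficients mod 7: 6·t ≡ 5 (mod 7).
    The inverse of 6 mod 7 is 6 (since 6·6 = 36 = 5·7 + 1), so t ≡ 6·5 = 30 ≡ 2 (mod 7).
    Then x = 1 + 13·2 = 27, valid modulo lcm(13, 7) = 91: x ≡ 27 (mod 91).
  Combine with x ≡ 1 (mod 4); new modulus lcm = 364.
    Write x = 27 + 91·t and substitute into x ≡ 1 (mod 4): 91·t ≡ 1 − 27 = -26 (mod 4).
    Reduce coefficients mod 4: 3·t ≡ 2 (mod 4).
    The inverse of 3 mod 4 is 3 (since 3·3 = 9 = 2·4 + 1), so t ≡ 3·2 = 6 ≡ 2 (mod 4).
    Then x = 27 + 91·2 = 209, valid modulo lcm(91, 4) = 364: x ≡ 209 (mod 364).
  Combine with x ≡ 14 (mod 17); new modulus lcm = 6188.
    Write x = 209 + 364·t and substitute into x ≡ 14 (mod 17): 364·t ≡ 14 − 209 = -195 (mod 17).
    Reduce coefficients mod 17: 7·t ≡ 9 (mod 17).
    The inverse of 7 mod 17 is 5 (since 7·5 = 35 = 2·17 + 1), so t ≡ 5·9 = 45 ≡ 11 (mod 17).
    Then x = 209 + 364·11 = 4213, valid modulo lcm(364, 17) = 6188: x ≡ 4213 (mod 6188).
  Combine with x ≡ 3 (mod 19); new modulus lcm = 117572.
    Write x = 4213 + 6188·t and substitute into x ≡ 3 (mod 19): 6188·t ≡ 3 − 4213 = -4210 (mod 19).
    Reduce coefficients mod 19: 13·t ≡ 8 (mod 19).
    The inverse of 13 mod 19 is 3 (since 13·3 = 39 = 2·19 + 1), so t ≡ 3·8 = 24 ≡ 5 (mod 19).
    Then x = 4213 + 6188·5 = 35153, valid modulo lcm(6188, 19) = 117572: x ≡ 35153 (mod 117572).
Verify against each original: 35153 mod 13 = 1, 35153 mod 7 = 6, 35153 mod 4 = 1, 35153 mod 17 = 14, 35153 mod 19 = 3.

x ≡ 35153 (mod 117572).


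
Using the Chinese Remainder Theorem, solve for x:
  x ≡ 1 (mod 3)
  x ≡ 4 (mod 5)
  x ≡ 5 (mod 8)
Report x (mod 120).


Moduli 3, 5, 8 are pairwise coprime; by CRT there is a unique solution modulo M = 3 · 5 · 8 = 120.
Solve pairwise, accumulating the modulus:
  Start with x ≡ 1 (mod 3).
  Combine with x ≡ 4 (mod 5): since gcd(3, 5) = 1, we get a unique residue mod 15.
    Write x = 1 + 3·t and substitute into x ≡ 4 (mod 5): 3·t ≡ 4 − 1 = 3 (mod 5).
    The inverse of 3 mod 5 is 2 (since 3·2 = 6 = 1·5 + 1), so t ≡ 2·3 = 6 ≡ 1 (mod 5).
    Then x = 1 + 3·1 = 4, valid modulo lcm(3, 5) = 15: x ≡ 4 (mod 15).
  Combine with x ≡ 5 (mod 8): since gcd(15, 8) = 1, we get a unique residue mod 120.
    Write x = 4 + 15·t and substitute into x ≡ 5 (mod 8): 15·t ≡ 5 − 4 = 1 (mod 8).
    Reduce coefficients mod 8: 7·t ≡ 1 (mod 8).
    The inverse of 7 mod 8 is 7 (since 7·7 = 49 = 6·8 + 1), so t ≡ 7·1 = 7 ≡ 7 (mod 8).
    Then x = 4 + 15·7 = 109, valid modulo lcm(15, 8) = 120: x ≡ 109 (mod 120).
Verify: 109 mod 3 = 1 ✓, 109 mod 5 = 4 ✓, 109 mod 8 = 5 ✓.

x ≡ 109 (mod 120).


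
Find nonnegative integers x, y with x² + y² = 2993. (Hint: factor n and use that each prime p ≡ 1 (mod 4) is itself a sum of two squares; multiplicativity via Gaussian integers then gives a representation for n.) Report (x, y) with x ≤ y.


Step 1: Factor n = 2993 = 41 · 73.
Step 2: Check the mod-4 condition on each prime factor: 41 ≡ 1 (mod 4), exponent 1; 73 ≡ 1 (mod 4), exponent 1.
All primes ≡ 3 (mod 4) appear to even exponent (or don't appear), so by the two-squares theorem n IS expressible as a sum of two squares.
Step 3: Build a representation. Here n = 41 · 73 is a product of primes ≡ 1 (mod 4). Each prime p ≡ 1 (mod 4) is itself a sum of two squares; find a² by testing p − a² for a perfect square:
  41: 41 − 1² = 40, 41 − 2² = 37, 41 − 3² = 32, 41 − 4² = 25 = 5² ⇒ 41 = 4² + 5².
  73: 73 − 1² = 72, 73 − 2² = 69, 73 − 3² = 64 = 8² ⇒ 73 = 3² + 8².
  Combine using the Brahmagupta–Fibonacci identity (a² + b²)(c² + d²) = (ac − bd)² + (ad + bc)² = (ac + bd)² + (ad − bc)²:
  41 · 73 = 2993: from (4² + 5²)(3² + 8²), take (4·3 − 5·8, 4·8 + 5·3) = (12 − 40, 32 + 15) = (-28, 47); dropping signs (only squares matter) gives (28, 47); check 28² + 47² = 784 + 2209 = 2993 ✓.
Step 4: Order so x ≤ y and verify: 28² + 47² = 784 + 2209 = 2993 = n. ✓

n = 2993 = 28² + 47² (one valid representation with x ≤ y).


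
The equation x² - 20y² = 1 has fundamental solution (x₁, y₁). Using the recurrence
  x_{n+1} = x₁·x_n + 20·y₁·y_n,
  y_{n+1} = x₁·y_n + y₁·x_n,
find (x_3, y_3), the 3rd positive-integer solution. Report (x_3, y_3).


Step 1: Find the fundamental solution (x₁, y₁) of x² - 20y² = 1.
  Expand √20 as a continued fraction. a₀ = ⌊√20⌋ = 4; iterate m_{k+1} = d_k·a_k − m_k, d_{k+1} = (20 − m_{k+1}²)/d_k, a_{k+1} = ⌊(a₀ + m_{k+1})/d_{k+1}⌋ (starting m₀ = 0, d₀ = 1), with convergents p_k = a_k·p_{k-1} + p_{k-2}, q_k = a_k·q_{k-1} + q_{k-2} (p₋₁ = 1, q₋₁ = 0):
  k = 0: a₀ = 4; p₀/q₀ = 4/1; p₀² − 20·q₀² = 16 − 20 = -4.
  k = 1: m = 4, d = 4, a = ⌊(4 + 4)/4⌋ = 2; p/q = (2·4 + 1)/(2·1 + 0) = 9/2; p² − 20·q² = 81 − 80 = 1.
  The first convergent with p² − 20·q² = 1 gives the fundamental solution (x₁, y₁) = (9, 2).
Step 2: Apply the recurrence (x_{n+1}, y_{n+1}) = (x₁x_n + 20y₁y_n, x₁y_n + y₁x_n) repeatedly.
  From (x_1, y_1) = (9, 2): x_2 = 9·9 + 20·2·2 = 161; y_2 = 9·2 + 2·9 = 36.
  From (x_2, y_2) = (161, 36): x_3 = 9·161 + 20·2·36 = 2889; y_3 = 9·36 + 2·161 = 646.
Step 3: Verify x_3² - 20·y_3² = 8346321 - 8346320 = 1 (should be 1). ✓

(x_1, y_1) = (9, 2); (x_3, y_3) = (2889, 646).
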